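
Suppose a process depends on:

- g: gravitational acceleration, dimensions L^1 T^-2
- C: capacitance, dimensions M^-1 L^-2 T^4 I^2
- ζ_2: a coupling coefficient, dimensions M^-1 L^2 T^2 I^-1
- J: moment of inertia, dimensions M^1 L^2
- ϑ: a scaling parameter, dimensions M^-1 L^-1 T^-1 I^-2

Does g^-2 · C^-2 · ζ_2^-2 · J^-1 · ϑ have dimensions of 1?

Sum the exponent of each base dimension across the product:
  M: −2·[g]_M − 2·[C]_M − 2·[ζ_2]_M − [J]_M + [ϑ]_M = −2·(0) − 2·(-1) − 2·(-1) − (1) + (-1) = 2
  L: −2·[g]_L − 2·[C]_L − 2·[ζ_2]_L − [J]_L + [ϑ]_L = −2·(1) − 2·(-2) − 2·(2) − (2) + (-1) = -5
  T: −2·[g]_T − 2·[C]_T − 2·[ζ_2]_T − [J]_T + [ϑ]_T = −2·(-2) − 2·(4) − 2·(2) − (0) + (-1) = -9
  I: −2·[g]_I − 2·[C]_I − 2·[ζ_2]_I − [J]_I + [ϑ]_I = −2·(0) − 2·(2) − 2·(-1) − (0) + (-2) = -4
Net dimensions [M² L⁻⁵ T⁻⁹ I⁻⁴] ≠ [1] — not dimensionless.

no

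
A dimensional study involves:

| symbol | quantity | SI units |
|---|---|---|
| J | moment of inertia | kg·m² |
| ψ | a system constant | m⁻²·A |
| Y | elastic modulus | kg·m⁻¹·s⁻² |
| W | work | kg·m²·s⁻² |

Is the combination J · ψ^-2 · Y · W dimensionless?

no

Sum the exponent of each base dimension across the product:
  M: [J]_M − 2·[ψ]_M + [Y]_M + [W]_M = (1) − 2·(0) + (1) + (1) = 3
  L: [J]_L − 2·[ψ]_L + [Y]_L + [W]_L = (2) − 2·(-2) + (-1) + (2) = 7
  T: [J]_T − 2·[ψ]_T + [Y]_T + [W]_T = (0) − 2·(0) + (-2) + (-2) = -4
  I: [J]_I − 2·[ψ]_I + [Y]_I + [W]_I = (0) − 2·(1) + (0) + (0) = -2
Net dimensions [M³ L⁷ T⁻⁴ I⁻²] ≠ [1] — not dimensionless.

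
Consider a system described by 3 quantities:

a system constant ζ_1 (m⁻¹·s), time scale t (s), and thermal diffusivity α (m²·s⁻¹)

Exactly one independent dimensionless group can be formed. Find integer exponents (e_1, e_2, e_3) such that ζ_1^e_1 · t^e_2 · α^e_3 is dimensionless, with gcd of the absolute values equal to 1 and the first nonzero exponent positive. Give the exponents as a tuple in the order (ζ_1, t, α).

L: e_1·(-1) + e_2·(0) + e_3·(2) = 0
T: e_1·(1) + e_2·(1) + e_3·(-1) = 0
Solving this homogeneous linear system for the smallest-integer solution (first nonzero entry positive) gives (2, -1, 1).

(2, -1, 1)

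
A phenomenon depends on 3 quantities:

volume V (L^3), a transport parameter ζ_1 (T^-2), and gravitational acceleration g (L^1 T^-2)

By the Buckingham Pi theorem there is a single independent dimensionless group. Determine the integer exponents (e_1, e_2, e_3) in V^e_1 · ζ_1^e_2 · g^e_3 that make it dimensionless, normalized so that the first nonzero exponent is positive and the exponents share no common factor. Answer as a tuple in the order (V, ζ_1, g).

(1, 3, -3)

L: e_1·(3) + e_2·(0) + e_3·(1) = 0
T: e_1·(0) + e_2·(-2) + e_3·(-2) = 0
Solving this homogeneous linear system for the smallest-integer solution (first nonzero entry positive) gives (1, 3, -3).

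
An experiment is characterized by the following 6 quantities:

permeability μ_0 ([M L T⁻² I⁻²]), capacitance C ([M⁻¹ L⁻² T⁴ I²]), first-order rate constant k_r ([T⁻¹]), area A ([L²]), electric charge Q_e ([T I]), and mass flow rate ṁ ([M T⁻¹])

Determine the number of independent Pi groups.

2

There are 6 variables and 4 base dimensions (M, L, T, I).
The dimension matrix has rank 4.
Independent dimensionless groups: 6 − 4 = 2.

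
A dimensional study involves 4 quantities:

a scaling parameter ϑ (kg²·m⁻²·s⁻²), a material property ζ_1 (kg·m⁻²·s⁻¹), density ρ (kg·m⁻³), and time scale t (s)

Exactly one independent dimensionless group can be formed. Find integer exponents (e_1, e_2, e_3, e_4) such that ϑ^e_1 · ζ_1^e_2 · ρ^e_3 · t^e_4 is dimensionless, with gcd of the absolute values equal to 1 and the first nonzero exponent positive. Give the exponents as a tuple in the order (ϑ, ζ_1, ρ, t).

M: e_1·(2) + e_2·(1) + e_3·(1) + e_4·(0) = 0
L: e_1·(-2) + e_2·(-2) + e_3·(-3) + e_4·(0) = 0
T: e_1·(-2) + e_2·(-1) + e_3·(0) + e_4·(1) = 0
Solving this homogeneous linear system for the smallest-integer solution (first nonzero entry positive) gives (1, -4, 2, -2).

(1, -4, 2, -2)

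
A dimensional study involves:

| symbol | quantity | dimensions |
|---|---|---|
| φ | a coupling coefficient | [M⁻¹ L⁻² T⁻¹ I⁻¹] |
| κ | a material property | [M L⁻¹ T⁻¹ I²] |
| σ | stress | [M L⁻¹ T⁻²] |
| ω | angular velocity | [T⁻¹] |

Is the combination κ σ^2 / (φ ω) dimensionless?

no

Sum the exponent of each base dimension across the product:
  M: −[φ]_M + [κ]_M + 2·[σ]_M − [ω]_M = −(-1) + (1) + 2·(1) − (0) = 4
  L: −[φ]_L + [κ]_L + 2·[σ]_L − [ω]_L = −(-2) + (-1) + 2·(-1) − (0) = -1
  T: −[φ]_T + [κ]_T + 2·[σ]_T − [ω]_T = −(-1) + (-1) + 2·(-2) − (-1) = -3
  I: −[φ]_I + [κ]_I + 2·[σ]_I − [ω]_I = −(-1) + (2) + 2·(0) − (0) = 3
Net dimensions [M⁴ L⁻¹ T⁻³ I³] ≠ [1] — not dimensionless.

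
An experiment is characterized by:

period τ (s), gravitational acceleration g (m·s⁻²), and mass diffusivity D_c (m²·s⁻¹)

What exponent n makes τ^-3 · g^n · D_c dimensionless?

-2

Balance the L exponent: (1)·n from g, plus −3·(0) + (2) = 2 from the rest, must sum to zero.
n + 2 = 0, so n = -2.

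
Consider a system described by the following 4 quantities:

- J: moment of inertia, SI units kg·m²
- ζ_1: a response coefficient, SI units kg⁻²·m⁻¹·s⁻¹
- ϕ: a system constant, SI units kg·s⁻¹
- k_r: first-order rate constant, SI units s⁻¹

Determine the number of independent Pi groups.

There are 4 variables and 3 base dimensions (M, L, T).
The dimension matrix has rank 3.
Independent dimensionless groups: 4 − 3 = 1.

1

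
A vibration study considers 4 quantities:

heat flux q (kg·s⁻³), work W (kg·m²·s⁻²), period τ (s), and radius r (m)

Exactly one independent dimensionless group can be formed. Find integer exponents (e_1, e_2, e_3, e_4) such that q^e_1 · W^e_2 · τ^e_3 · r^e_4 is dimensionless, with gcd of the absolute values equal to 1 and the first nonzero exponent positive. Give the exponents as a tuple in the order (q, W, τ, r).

M: e_1·(1) + e_2·(1) + e_3·(0) + e_4·(0) = 0
L: e_1·(0) + e_2·(2) + e_3·(0) + e_4·(1) = 0
T: e_1·(-3) + e_2·(-2) + e_3·(1) + e_4·(0) = 0
Solving this homogeneous linear system for the smallest-integer solution (first nonzero entry positive) gives (1, -1, 1, 2).

(1, -1, 1, 2)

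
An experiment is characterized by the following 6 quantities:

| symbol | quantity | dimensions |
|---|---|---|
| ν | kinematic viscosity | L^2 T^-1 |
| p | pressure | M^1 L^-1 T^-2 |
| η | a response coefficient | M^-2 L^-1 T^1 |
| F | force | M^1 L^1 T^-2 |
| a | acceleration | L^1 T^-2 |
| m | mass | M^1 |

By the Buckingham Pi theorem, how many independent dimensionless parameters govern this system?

There are 6 variables and 3 base dimensions (M, L, T).
The dimension matrix has rank 3.
Independent dimensionless groups: 6 − 3 = 3.

3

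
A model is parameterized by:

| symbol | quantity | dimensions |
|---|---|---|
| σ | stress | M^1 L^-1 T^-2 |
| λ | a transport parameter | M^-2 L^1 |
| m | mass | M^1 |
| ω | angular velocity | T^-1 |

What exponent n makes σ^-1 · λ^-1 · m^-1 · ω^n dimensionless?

Balance the T exponent: (-1)·n from ω, plus −(-2) − (0) − (0) = 2 from the rest, must sum to zero.
−n + 2 = 0, so n = 2.

2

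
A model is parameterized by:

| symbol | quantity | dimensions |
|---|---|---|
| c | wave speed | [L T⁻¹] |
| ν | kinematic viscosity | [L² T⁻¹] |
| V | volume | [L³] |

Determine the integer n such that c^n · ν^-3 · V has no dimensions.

3

Balance the L exponent: (1)·n from c, plus −3·(2) + (3) = -3 from the rest, must sum to zero.
n − 3 = 0, so n = 3.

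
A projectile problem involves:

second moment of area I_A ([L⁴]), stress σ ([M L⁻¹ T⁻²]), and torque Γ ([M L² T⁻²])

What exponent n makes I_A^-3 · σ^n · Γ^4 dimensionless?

Balance the M exponent: (1)·n from σ, plus −3·(0) + 4·(1) = 4 from the rest, must sum to zero.
n + 4 = 0, so n = -4.

-4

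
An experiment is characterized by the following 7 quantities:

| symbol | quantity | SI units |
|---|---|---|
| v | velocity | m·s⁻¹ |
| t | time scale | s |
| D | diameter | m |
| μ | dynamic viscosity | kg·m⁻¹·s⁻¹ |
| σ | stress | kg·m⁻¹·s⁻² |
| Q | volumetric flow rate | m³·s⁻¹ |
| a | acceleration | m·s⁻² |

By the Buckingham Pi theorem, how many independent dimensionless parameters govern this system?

There are 7 variables and 3 base dimensions (M, L, T).
The dimension matrix has rank 3.
Independent dimensionless groups: 7 − 3 = 4.

4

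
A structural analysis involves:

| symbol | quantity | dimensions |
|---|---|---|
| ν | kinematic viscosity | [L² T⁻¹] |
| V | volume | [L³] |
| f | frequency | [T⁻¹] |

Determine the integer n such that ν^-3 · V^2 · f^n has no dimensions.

3

Balance the T exponent: (-1)·n from f, plus −3·(-1) + 2·(0) = 3 from the rest, must sum to zero.
−n + 3 = 0, so n = 3.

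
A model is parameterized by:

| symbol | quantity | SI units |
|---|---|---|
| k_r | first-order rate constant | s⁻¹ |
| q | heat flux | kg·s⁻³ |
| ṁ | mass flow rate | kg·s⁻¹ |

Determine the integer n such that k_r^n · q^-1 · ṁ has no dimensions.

2

Balance the T exponent: (-1)·n from k_r, plus −(-3) + (-1) = 2 from the rest, must sum to zero.
−n + 2 = 0, so n = 2.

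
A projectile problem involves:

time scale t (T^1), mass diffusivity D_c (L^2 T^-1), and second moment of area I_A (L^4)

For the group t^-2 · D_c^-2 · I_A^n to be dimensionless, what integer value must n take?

Balance the L exponent: (4)·n from I_A, plus −2·(0) − 2·(2) = -4 from the rest, must sum to zero.
4n − 4 = 0, so n = 1.

1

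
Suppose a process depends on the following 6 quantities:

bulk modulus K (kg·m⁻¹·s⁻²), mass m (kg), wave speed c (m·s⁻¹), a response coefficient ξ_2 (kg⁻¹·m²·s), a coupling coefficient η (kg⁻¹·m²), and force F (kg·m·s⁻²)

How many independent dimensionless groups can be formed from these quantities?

3

There are 6 variables and 3 base dimensions (M, L, T).
The dimension matrix has rank 3.
Independent dimensionless groups: 6 − 3 = 3.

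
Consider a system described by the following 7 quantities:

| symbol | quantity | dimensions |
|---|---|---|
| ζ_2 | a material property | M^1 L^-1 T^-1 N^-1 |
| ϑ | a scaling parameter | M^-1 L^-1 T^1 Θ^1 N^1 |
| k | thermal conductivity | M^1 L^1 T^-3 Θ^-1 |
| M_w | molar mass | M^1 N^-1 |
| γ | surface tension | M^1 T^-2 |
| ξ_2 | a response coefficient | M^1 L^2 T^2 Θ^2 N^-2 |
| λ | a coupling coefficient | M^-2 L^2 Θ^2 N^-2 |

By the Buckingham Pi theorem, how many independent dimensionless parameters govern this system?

There are 7 variables and 5 base dimensions (M, L, T, Θ, N).
The dimension matrix has rank 5.
Independent dimensionless groups: 7 − 5 = 2.

2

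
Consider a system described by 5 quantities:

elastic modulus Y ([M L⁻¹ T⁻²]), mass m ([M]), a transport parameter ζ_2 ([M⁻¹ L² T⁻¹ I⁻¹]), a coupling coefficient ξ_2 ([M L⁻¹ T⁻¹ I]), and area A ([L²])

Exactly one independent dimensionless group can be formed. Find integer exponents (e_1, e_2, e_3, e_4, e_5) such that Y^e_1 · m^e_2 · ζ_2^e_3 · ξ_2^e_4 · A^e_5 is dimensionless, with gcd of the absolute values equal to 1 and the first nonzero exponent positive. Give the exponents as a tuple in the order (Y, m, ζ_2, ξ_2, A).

(1, -1, -1, -1, 1)

M: e_1·(1) + e_2·(1) + e_3·(-1) + e_4·(1) + e_5·(0) = 0
L: e_1·(-1) + e_2·(0) + e_3·(2) + e_4·(-1) + e_5·(2) = 0
T: e_1·(-2) + e_2·(0) + e_3·(-1) + e_4·(-1) + e_5·(0) = 0
I: e_1·(0) + e_2·(0) + e_3·(-1) + e_4·(1) + e_5·(0) = 0
Solving this homogeneous linear system for the smallest-integer solution (first nonzero entry positive) gives (1, -1, -1, -1, 1).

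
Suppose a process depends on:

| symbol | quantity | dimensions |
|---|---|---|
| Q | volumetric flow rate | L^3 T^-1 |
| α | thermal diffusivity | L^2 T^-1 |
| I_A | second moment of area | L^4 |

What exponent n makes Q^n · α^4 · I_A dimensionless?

-4

Balance the L exponent: (3)·n from Q, plus 4·(2) + (4) = 12 from the rest, must sum to zero.
3n + 12 = 0, so n = -4.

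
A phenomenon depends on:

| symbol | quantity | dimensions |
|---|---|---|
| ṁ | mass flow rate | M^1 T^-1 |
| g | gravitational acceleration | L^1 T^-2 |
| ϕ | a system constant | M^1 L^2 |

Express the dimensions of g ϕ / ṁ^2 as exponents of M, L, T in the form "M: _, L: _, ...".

M: -1, L: 3, T: 0

Collect each base-dimension exponent across the product:
  M: −2·(1) + (0) + (1) = -1
  L: −2·(0) + (1) + (2) = 3
  T: −2·(-1) + (-2) + (0) = 0
So the dimensions are [M⁻¹ L³].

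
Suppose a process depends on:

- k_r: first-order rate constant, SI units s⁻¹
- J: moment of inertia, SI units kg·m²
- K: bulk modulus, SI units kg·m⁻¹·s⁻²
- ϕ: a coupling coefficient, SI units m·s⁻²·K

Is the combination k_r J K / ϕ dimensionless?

Sum the exponent of each base dimension across the product:
  M: [k_r]_M + [J]_M + [K]_M − [ϕ]_M = (0) + (1) + (1) − (0) = 2
  L: [k_r]_L + [J]_L + [K]_L − [ϕ]_L = (0) + (2) + (-1) − (1) = 0
  T: [k_r]_T + [J]_T + [K]_T − [ϕ]_T = (-1) + (0) + (-2) − (-2) = -1
  Θ: [k_r]_Θ + [J]_Θ + [K]_Θ − [ϕ]_Θ = (0) + (0) + (0) − (1) = -1
Net dimensions [M² T⁻¹ Θ⁻¹] ≠ [1] — not dimensionless.

no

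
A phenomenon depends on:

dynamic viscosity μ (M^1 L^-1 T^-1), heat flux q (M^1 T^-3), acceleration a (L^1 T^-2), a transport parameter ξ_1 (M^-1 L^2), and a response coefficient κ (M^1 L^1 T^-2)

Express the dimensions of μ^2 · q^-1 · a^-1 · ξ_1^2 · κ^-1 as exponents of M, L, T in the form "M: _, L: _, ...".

Collect each base-dimension exponent across the product:
  M: 2·(1) − (1) − (0) + 2·(-1) − (1) = -2
  L: 2·(-1) − (0) − (1) + 2·(2) − (1) = 0
  T: 2·(-1) − (-3) − (-2) + 2·(0) − (-2) = 5
So the dimensions are [M⁻² T⁵].

M: -2, L: 0, T: 5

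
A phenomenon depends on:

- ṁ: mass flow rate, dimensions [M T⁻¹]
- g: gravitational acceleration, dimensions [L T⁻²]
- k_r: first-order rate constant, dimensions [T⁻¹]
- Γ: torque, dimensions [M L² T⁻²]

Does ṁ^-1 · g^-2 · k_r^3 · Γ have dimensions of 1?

yes

Sum the exponent of each base dimension across the product:
  M: −[ṁ]_M − 2·[g]_M + 3·[k_r]_M + [Γ]_M = −(1) − 2·(0) + 3·(0) + (1) = 0
  L: −[ṁ]_L − 2·[g]_L + 3·[k_r]_L + [Γ]_L = −(0) − 2·(1) + 3·(0) + (2) = 0
  T: −[ṁ]_T − 2·[g]_T + 3·[k_r]_T + [Γ]_T = −(-1) − 2·(-2) + 3·(-1) + (-2) = 0
All base exponents vanish — dimensionless.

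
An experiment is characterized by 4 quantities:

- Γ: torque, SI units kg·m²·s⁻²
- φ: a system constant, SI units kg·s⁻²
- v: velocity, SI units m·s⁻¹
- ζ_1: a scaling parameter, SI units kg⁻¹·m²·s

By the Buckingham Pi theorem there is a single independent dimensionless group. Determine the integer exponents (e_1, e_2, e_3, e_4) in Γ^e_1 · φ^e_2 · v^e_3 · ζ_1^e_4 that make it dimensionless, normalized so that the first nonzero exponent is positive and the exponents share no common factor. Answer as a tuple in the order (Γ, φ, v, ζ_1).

(1, -3, 2, -2)

M: e_1·(1) + e_2·(1) + e_3·(0) + e_4·(-1) = 0
L: e_1·(2) + e_2·(0) + e_3·(1) + e_4·(2) = 0
T: e_1·(-2) + e_2·(-2) + e_3·(-1) + e_4·(1) = 0
Solving this homogeneous linear system for the smallest-integer solution (first nonzero entry positive) gives (1, -3, 2, -2).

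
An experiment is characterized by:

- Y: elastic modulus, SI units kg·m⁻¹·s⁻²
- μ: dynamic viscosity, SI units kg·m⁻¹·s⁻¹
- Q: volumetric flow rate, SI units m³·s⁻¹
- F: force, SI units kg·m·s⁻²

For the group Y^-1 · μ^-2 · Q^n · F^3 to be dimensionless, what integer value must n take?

-2

Balance the L exponent: (3)·n from Q, plus −(-1) − 2·(-1) + 3·(1) = 6 from the rest, must sum to zero.
3n + 6 = 0, so n = -2.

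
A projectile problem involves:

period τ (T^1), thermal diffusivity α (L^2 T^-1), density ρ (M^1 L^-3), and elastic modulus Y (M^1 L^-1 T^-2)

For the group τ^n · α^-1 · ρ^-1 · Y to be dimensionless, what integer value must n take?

1

Balance the T exponent: (1)·n from τ, plus −(-1) − (0) + (-2) = -1 from the rest, must sum to zero.
n − 1 = 0, so n = 1.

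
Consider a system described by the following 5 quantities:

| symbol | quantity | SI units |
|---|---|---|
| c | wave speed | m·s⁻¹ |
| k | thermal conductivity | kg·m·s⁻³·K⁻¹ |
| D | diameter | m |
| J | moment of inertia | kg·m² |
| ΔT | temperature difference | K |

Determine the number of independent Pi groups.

1

There are 5 variables and 4 base dimensions (M, L, T, Θ).
The dimension matrix has rank 4.
Independent dimensionless groups: 5 − 4 = 1.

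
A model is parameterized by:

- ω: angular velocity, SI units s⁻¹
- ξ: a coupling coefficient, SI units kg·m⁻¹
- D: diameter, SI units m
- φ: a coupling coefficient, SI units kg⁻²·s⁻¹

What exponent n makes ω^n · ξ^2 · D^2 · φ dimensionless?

Balance the T exponent: (-1)·n from ω, plus 2·(0) + 2·(0) + (-1) = -1 from the rest, must sum to zero.
−n − 1 = 0, so n = -1.

-1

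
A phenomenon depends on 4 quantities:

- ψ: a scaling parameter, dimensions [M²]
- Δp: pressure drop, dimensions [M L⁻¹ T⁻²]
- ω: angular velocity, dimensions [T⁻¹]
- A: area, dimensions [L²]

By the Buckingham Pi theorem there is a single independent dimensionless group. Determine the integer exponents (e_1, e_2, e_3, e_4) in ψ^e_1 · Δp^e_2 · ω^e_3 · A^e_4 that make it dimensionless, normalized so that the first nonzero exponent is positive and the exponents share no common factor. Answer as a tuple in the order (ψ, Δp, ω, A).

M: e_1·(2) + e_2·(1) + e_3·(0) + e_4·(0) = 0
L: e_1·(0) + e_2·(-1) + e_3·(0) + e_4·(2) = 0
T: e_1·(0) + e_2·(-2) + e_3·(-1) + e_4·(0) = 0
Solving this homogeneous linear system for the smallest-integer solution (first nonzero entry positive) gives (1, -2, 4, -1).

(1, -2, 4, -1)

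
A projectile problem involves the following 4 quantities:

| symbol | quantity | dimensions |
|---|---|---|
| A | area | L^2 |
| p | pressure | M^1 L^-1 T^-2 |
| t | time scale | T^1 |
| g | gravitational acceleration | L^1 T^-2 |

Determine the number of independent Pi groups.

There are 4 variables and 3 base dimensions (M, L, T).
The dimension matrix has rank 3.
Independent dimensionless groups: 4 − 3 = 1.

1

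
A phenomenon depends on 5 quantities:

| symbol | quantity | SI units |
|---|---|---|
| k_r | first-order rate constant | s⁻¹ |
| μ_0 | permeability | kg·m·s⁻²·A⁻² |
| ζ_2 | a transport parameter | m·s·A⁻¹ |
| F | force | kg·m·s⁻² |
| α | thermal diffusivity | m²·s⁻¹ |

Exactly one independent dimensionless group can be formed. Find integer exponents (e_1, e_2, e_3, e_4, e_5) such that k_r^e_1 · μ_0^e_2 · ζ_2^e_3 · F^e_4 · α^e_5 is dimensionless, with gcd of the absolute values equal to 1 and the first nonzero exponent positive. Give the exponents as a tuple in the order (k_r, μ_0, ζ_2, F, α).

M: e_1·(0) + e_2·(1) + e_3·(0) + e_4·(1) + e_5·(0) = 0
L: e_1·(0) + e_2·(1) + e_3·(1) + e_4·(1) + e_5·(2) = 0
T: e_1·(-1) + e_2·(-2) + e_3·(1) + e_4·(-2) + e_5·(-1) = 0
I: e_1·(0) + e_2·(-2) + e_3·(-1) + e_4·(0) + e_5·(0) = 0
Solving this homogeneous linear system for the smallest-integer solution (first nonzero entry positive) gives (3, -1, 2, 1, -1).

(3, -1, 2, 1, -1)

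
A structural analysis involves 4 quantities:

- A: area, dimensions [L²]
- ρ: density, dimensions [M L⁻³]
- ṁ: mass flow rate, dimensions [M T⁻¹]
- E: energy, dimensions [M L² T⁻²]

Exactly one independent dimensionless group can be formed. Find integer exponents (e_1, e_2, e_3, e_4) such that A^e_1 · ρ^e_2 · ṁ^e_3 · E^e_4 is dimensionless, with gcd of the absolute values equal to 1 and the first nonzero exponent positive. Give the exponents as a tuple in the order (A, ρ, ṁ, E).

M: e_1·(0) + e_2·(1) + e_3·(1) + e_4·(1) = 0
L: e_1·(2) + e_2·(-3) + e_3·(0) + e_4·(2) = 0
T: e_1·(0) + e_2·(0) + e_3·(-1) + e_4·(-2) = 0
Solving this homogeneous linear system for the smallest-integer solution (first nonzero entry positive) gives (1, 2, -4, 2).

(1, 2, -4, 2)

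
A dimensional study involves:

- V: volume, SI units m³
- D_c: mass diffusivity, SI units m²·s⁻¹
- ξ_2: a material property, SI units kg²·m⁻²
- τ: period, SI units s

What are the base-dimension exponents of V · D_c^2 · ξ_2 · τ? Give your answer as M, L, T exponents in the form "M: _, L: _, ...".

Collect each base-dimension exponent across the product:
  M: (0) + 2·(0) + (2) + (0) = 2
  L: (3) + 2·(2) + (-2) + (0) = 5
  T: (0) + 2·(-1) + (0) + (1) = -1
So the dimensions are [M² L⁵ T⁻¹].

M: 2, L: 5, T: -1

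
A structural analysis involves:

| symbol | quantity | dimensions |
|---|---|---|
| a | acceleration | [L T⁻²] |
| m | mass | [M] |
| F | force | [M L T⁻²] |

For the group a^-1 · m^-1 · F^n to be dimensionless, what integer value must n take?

1

Balance the M exponent: (1)·n from F, plus −(0) − (1) = -1 from the rest, must sum to zero.
n − 1 = 0, so n = 1.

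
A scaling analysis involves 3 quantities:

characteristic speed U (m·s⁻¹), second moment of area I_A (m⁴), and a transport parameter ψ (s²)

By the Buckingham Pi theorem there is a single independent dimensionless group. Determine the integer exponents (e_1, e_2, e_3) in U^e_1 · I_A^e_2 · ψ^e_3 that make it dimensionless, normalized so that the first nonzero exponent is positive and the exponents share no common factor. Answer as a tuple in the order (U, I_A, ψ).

L: e_1·(1) + e_2·(4) + e_3·(0) = 0
T: e_1·(-1) + e_2·(0) + e_3·(2) = 0
Solving this homogeneous linear system for the smallest-integer solution (first nonzero entry positive) gives (4, -1, 2).

(4, -1, 2)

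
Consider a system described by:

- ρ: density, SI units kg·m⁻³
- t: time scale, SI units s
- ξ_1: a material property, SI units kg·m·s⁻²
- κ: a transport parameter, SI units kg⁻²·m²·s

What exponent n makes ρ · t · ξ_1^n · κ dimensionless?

Balance the M exponent: (1)·n from ξ_1, plus (1) + (0) + (-2) = -1 from the rest, must sum to zero.
n − 1 = 0, so n = 1.

1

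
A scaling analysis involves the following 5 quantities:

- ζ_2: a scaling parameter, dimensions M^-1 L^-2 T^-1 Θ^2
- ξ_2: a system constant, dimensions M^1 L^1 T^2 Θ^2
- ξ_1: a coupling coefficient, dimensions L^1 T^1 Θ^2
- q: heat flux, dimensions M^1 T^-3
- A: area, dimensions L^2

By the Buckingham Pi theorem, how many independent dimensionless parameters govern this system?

There are 5 variables and 4 base dimensions (M, L, T, Θ).
The dimension matrix has rank 4.
Independent dimensionless groups: 5 − 4 = 1.

1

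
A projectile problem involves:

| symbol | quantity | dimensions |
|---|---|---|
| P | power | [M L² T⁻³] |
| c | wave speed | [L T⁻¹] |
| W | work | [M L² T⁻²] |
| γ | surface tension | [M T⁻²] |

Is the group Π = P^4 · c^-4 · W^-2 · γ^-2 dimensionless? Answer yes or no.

yes

Sum the exponent of each base dimension across the product:
  M: 4·[P]_M − 4·[c]_M − 2·[W]_M − 2·[γ]_M = 4·(1) − 4·(0) − 2·(1) − 2·(1) = 0
  L: 4·[P]_L − 4·[c]_L − 2·[W]_L − 2·[γ]_L = 4·(2) − 4·(1) − 2·(2) − 2·(0) = 0
  T: 4·[P]_T − 4·[c]_T − 2·[W]_T − 2·[γ]_T = 4·(-3) − 4·(-1) − 2·(-2) − 2·(-2) = 0
All base exponents vanish — dimensionless.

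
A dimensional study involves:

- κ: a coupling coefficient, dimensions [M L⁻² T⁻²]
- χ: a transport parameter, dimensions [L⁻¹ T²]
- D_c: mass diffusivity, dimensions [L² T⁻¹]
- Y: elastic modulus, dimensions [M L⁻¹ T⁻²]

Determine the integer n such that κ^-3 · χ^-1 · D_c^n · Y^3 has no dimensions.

-2

Balance the L exponent: (2)·n from D_c, plus −3·(-2) − (-1) + 3·(-1) = 4 from the rest, must sum to zero.
2n + 4 = 0, so n = -2.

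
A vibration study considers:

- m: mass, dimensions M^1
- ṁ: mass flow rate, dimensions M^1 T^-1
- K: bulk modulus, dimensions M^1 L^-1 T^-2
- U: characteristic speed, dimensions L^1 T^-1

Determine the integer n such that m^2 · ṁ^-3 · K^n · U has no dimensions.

Balance the M exponent: (1)·n from K, plus 2·(1) − 3·(1) + (0) = -1 from the rest, must sum to zero.
n − 1 = 0, so n = 1.

1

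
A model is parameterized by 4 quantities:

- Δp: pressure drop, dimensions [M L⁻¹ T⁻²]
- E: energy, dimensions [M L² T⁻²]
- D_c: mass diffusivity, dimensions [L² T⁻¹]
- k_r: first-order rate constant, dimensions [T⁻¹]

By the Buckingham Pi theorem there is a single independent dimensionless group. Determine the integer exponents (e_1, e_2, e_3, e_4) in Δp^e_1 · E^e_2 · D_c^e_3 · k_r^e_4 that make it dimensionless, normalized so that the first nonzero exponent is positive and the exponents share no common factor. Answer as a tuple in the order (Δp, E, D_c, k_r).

M: e_1·(1) + e_2·(1) + e_3·(0) + e_4·(0) = 0
L: e_1·(-1) + e_2·(2) + e_3·(2) + e_4·(0) = 0
T: e_1·(-2) + e_2·(-2) + e_3·(-1) + e_4·(-1) = 0
Solving this homogeneous linear system for the smallest-integer solution (first nonzero entry positive) gives (2, -2, 3, -3).

(2, -2, 3, -3)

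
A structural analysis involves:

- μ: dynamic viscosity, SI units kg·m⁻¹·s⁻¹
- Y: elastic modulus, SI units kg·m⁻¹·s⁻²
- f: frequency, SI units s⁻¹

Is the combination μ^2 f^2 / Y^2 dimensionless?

yes

Sum the exponent of each base dimension across the product:
  M: 2·[μ]_M − 2·[Y]_M + 2·[f]_M = 2·(1) − 2·(1) + 2·(0) = 0
  L: 2·[μ]_L − 2·[Y]_L + 2·[f]_L = 2·(-1) − 2·(-1) + 2·(0) = 0
  T: 2·[μ]_T − 2·[Y]_T + 2·[f]_T = 2·(-1) − 2·(-2) + 2·(-1) = 0
All base exponents vanish — dimensionless.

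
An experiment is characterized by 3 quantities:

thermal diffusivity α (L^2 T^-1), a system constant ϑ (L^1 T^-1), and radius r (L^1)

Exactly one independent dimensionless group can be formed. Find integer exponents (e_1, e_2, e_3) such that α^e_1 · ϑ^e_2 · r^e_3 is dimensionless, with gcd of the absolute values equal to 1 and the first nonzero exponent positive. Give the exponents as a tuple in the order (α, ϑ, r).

L: e_1·(2) + e_2·(1) + e_3·(1) = 0
T: e_1·(-1) + e_2·(-1) + e_3·(0) = 0
Solving this homogeneous linear system for the smallest-integer solution (first nonzero entry positive) gives (1, -1, -1).

(1, -1, -1)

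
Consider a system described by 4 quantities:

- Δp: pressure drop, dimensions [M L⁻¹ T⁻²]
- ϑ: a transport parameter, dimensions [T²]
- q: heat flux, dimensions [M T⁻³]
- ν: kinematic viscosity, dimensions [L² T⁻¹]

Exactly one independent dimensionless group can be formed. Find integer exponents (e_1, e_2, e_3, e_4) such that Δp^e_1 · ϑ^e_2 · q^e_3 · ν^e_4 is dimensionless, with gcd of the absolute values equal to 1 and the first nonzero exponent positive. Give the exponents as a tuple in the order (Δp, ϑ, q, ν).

M: e_1·(1) + e_2·(0) + e_3·(1) + e_4·(0) = 0
L: e_1·(-1) + e_2·(0) + e_3·(0) + e_4·(2) = 0
T: e_1·(-2) + e_2·(2) + e_3·(-3) + e_4·(-1) = 0
Solving this homogeneous linear system for the smallest-integer solution (first nonzero entry positive) gives (4, -1, -4, 2).

(4, -1, -4, 2)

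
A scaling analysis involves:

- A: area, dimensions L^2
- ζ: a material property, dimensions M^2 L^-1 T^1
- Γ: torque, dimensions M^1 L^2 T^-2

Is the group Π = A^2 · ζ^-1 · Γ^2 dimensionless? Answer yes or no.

Sum the exponent of each base dimension across the product:
  M: 2·[A]_M − [ζ]_M + 2·[Γ]_M = 2·(0) − (2) + 2·(1) = 0
  L: 2·[A]_L − [ζ]_L + 2·[Γ]_L = 2·(2) − (-1) + 2·(2) = 9
  T: 2·[A]_T − [ζ]_T + 2·[Γ]_T = 2·(0) − (1) + 2·(-2) = -5
Net dimensions [L⁹ T⁻⁵] ≠ [1] — not dimensionless.

no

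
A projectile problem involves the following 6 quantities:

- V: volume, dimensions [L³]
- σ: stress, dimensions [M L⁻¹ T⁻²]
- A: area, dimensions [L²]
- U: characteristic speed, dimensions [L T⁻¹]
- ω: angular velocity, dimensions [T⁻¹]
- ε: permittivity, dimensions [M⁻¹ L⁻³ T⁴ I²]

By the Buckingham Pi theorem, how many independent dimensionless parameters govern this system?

There are 6 variables and 4 base dimensions (M, L, T, I).
The dimension matrix has rank 4.
Independent dimensionless groups: 6 − 4 = 2.

2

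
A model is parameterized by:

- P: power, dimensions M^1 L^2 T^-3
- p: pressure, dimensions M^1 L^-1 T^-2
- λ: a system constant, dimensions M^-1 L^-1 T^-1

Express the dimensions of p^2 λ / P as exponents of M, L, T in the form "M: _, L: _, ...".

M: 0, L: -5, T: -2

Collect each base-dimension exponent across the product:
  M: −(1) + 2·(1) + (-1) = 0
  L: −(2) + 2·(-1) + (-1) = -5
  T: −(-3) + 2·(-2) + (-1) = -2
So the dimensions are [L⁻⁵ T⁻²].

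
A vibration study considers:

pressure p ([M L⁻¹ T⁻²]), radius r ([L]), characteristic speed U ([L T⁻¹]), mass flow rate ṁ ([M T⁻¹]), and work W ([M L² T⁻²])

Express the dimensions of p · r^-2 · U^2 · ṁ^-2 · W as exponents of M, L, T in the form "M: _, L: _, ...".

Collect each base-dimension exponent across the product:
  M: (1) − 2·(0) + 2·(0) − 2·(1) + (1) = 0
  L: (-1) − 2·(1) + 2·(1) − 2·(0) + (2) = 1
  T: (-2) − 2·(0) + 2·(-1) − 2·(-1) + (-2) = -4
So the dimensions are [L T⁻⁴].

M: 0, L: 1, T: -4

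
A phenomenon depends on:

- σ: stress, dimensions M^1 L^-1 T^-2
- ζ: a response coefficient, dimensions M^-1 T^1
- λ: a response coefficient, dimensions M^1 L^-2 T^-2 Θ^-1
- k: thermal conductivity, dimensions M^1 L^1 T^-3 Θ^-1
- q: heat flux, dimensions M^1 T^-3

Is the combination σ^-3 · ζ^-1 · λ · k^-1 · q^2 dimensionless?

Sum the exponent of each base dimension across the product:
  M: −3·[σ]_M − [ζ]_M + [λ]_M − [k]_M + 2·[q]_M = −3·(1) − (-1) + (1) − (1) + 2·(1) = 0
  L: −3·[σ]_L − [ζ]_L + [λ]_L − [k]_L + 2·[q]_L = −3·(-1) − (0) + (-2) − (1) + 2·(0) = 0
  T: −3·[σ]_T − [ζ]_T + [λ]_T − [k]_T + 2·[q]_T = −3·(-2) − (1) + (-2) − (-3) + 2·(-3) = 0
  Θ: −3·[σ]_Θ − [ζ]_Θ + [λ]_Θ − [k]_Θ + 2·[q]_Θ = −3·(0) − (0) + (-1) − (-1) + 2·(0) = 0
All base exponents vanish — dimensionless.

yes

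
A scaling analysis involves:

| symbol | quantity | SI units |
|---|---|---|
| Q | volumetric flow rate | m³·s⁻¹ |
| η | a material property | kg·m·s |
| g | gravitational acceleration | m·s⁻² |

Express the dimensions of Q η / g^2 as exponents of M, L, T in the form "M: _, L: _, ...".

M: 1, L: 2, T: 4

Collect each base-dimension exponent across the product:
  M: (0) + (1) − 2·(0) = 1
  L: (3) + (1) − 2·(1) = 2
  T: (-1) + (1) − 2·(-2) = 4
So the dimensions are [M L² T⁴].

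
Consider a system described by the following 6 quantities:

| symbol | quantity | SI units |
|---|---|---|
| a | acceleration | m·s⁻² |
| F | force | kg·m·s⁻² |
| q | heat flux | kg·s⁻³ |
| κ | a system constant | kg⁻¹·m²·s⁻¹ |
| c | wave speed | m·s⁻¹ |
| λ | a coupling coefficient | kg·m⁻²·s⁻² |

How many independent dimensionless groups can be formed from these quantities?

There are 6 variables and 3 base dimensions (M, L, T).
The dimension matrix has rank 3.
Independent dimensionless groups: 6 − 3 = 3.

3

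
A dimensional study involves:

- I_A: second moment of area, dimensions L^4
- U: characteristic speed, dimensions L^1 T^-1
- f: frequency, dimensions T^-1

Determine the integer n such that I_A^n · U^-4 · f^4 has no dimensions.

Balance the L exponent: (4)·n from I_A, plus −4·(1) + 4·(0) = -4 from the rest, must sum to zero.
4n − 4 = 0, so n = 1.

1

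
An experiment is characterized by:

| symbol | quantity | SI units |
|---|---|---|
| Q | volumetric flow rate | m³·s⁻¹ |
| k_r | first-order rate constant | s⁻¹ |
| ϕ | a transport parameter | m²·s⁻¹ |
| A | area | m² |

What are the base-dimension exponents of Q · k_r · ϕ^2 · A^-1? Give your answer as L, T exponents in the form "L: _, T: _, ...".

Collect each base-dimension exponent across the product:
  L: (3) + (0) + 2·(2) − (2) = 5
  T: (-1) + (-1) + 2·(-1) − (0) = -4
So the dimensions are [L⁵ T⁻⁴].

L: 5, T: -4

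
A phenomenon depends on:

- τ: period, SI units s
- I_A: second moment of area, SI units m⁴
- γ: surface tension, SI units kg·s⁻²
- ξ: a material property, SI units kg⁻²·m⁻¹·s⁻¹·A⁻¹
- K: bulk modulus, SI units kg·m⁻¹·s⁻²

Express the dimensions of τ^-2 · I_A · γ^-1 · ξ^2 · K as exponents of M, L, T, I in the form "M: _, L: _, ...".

M: -4, L: 1, T: -4, I: -2

Collect each base-dimension exponent across the product:
  M: −2·(0) + (0) − (1) + 2·(-2) + (1) = -4
  L: −2·(0) + (4) − (0) + 2·(-1) + (-1) = 1
  T: −2·(1) + (0) − (-2) + 2·(-1) + (-2) = -4
  I: −2·(0) + (0) − (0) + 2·(-1) + (0) = -2
So the dimensions are [M⁻⁴ L T⁻⁴ I⁻²].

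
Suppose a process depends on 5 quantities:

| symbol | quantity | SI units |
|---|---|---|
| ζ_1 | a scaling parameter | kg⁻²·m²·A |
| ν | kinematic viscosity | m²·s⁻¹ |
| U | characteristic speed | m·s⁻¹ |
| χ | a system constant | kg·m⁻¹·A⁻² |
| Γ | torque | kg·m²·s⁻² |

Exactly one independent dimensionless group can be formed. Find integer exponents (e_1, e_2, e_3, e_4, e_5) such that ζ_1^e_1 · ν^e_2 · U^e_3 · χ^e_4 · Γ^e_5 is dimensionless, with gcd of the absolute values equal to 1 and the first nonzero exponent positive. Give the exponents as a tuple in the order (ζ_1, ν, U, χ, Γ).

(2, -3, -3, 1, 3)

M: e_1·(-2) + e_2·(0) + e_3·(0) + e_4·(1) + e_5·(1) = 0
L: e_1·(2) + e_2·(2) + e_3·(1) + e_4·(-1) + e_5·(2) = 0
T: e_1·(0) + e_2·(-1) + e_3·(-1) + e_4·(0) + e_5·(-2) = 0
I: e_1·(1) + e_2·(0) + e_3·(0) + e_4·(-2) + e_5·(0) = 0
Solving this homogeneous linear system for the smallest-integer solution (first nonzero entry positive) gives (2, -3, -3, 1, 3).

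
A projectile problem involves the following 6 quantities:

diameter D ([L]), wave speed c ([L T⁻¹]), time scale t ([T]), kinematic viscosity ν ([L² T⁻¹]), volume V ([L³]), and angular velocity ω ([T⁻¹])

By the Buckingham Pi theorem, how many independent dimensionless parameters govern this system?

4

There are 6 variables and 2 base dimensions (L, T).
The dimension matrix has rank 2.
Independent dimensionless groups: 6 − 2 = 4.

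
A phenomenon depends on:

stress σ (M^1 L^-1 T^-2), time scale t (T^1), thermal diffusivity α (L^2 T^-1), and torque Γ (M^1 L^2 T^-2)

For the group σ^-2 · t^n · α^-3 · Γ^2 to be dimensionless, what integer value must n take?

Balance the T exponent: (1)·n from t, plus −2·(-2) − 3·(-1) + 2·(-2) = 3 from the rest, must sum to zero.
n + 3 = 0, so n = -3.

-3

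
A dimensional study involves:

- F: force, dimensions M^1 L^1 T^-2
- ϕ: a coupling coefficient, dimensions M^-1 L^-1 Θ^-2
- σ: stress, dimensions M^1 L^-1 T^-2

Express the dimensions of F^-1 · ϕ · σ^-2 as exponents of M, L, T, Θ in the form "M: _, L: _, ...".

M: -4, L: 0, T: 6, Θ: -2

Collect each base-dimension exponent across the product:
  M: −(1) + (-1) − 2·(1) = -4
  L: −(1) + (-1) − 2·(-1) = 0
  T: −(-2) + (0) − 2·(-2) = 6
  Θ: −(0) + (-2) − 2·(0) = -2
So the dimensions are [M⁻⁴ T⁶ Θ⁻²].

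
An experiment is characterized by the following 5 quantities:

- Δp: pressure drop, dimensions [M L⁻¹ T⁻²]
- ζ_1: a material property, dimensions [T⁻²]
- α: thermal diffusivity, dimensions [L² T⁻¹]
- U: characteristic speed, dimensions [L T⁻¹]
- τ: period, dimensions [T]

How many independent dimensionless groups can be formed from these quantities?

There are 5 variables and 3 base dimensions (M, L, T).
The dimension matrix has rank 3.
Independent dimensionless groups: 5 − 3 = 2.

2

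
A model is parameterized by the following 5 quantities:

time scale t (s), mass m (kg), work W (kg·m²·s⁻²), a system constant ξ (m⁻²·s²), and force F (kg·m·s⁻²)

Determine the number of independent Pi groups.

There are 5 variables and 3 base dimensions (M, L, T).
The dimension matrix has rank 3.
Independent dimensionless groups: 5 − 3 = 2.

2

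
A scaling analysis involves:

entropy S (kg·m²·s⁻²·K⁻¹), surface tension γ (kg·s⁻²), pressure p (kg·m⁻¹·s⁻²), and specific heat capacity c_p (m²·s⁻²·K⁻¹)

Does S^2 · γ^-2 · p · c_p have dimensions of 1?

Sum the exponent of each base dimension across the product:
  M: 2·[S]_M − 2·[γ]_M + [p]_M + [c_p]_M = 2·(1) − 2·(1) + (1) + (0) = 1
  L: 2·[S]_L − 2·[γ]_L + [p]_L + [c_p]_L = 2·(2) − 2·(0) + (-1) + (2) = 5
  T: 2·[S]_T − 2·[γ]_T + [p]_T + [c_p]_T = 2·(-2) − 2·(-2) + (-2) + (-2) = -4
  Θ: 2·[S]_Θ − 2·[γ]_Θ + [p]_Θ + [c_p]_Θ = 2·(-1) − 2·(0) + (0) + (-1) = -3
Net dimensions [M L⁵ T⁻⁴ Θ⁻³] ≠ [1] — not dimensionless.

no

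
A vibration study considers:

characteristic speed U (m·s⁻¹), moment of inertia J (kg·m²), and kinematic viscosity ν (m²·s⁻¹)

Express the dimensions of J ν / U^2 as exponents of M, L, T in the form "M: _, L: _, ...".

M: 1, L: 2, T: 1

Collect each base-dimension exponent across the product:
  M: −2·(0) + (1) + (0) = 1
  L: −2·(1) + (2) + (2) = 2
  T: −2·(-1) + (0) + (-1) = 1
So the dimensions are [M L² T].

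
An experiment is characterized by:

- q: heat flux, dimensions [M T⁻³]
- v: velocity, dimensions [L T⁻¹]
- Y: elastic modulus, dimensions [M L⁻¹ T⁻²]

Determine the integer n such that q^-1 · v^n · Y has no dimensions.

1

Balance the L exponent: (1)·n from v, plus −(0) + (-1) = -1 from the rest, must sum to zero.
n − 1 = 0, so n = 1.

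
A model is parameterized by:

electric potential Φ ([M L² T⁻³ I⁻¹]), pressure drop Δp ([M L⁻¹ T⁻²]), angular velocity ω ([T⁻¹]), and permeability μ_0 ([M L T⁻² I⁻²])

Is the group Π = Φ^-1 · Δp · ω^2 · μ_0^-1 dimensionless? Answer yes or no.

no

Sum the exponent of each base dimension across the product:
  M: −[Φ]_M + [Δp]_M + 2·[ω]_M − [μ_0]_M = −(1) + (1) + 2·(0) − (1) = -1
  L: −[Φ]_L + [Δp]_L + 2·[ω]_L − [μ_0]_L = −(2) + (-1) + 2·(0) − (1) = -4
  T: −[Φ]_T + [Δp]_T + 2·[ω]_T − [μ_0]_T = −(-3) + (-2) + 2·(-1) − (-2) = 1
  I: −[Φ]_I + [Δp]_I + 2·[ω]_I − [μ_0]_I = −(-1) + (0) + 2·(0) − (-2) = 3
Net dimensions [M⁻¹ L⁻⁴ T I³] ≠ [1] — not dimensionless.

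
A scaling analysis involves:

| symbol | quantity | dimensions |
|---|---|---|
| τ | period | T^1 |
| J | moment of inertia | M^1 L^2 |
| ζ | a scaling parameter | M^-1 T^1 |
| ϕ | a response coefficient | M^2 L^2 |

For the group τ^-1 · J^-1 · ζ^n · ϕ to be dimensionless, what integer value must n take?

1

Balance the M exponent: (-1)·n from ζ, plus −(0) − (1) + (2) = 1 from the rest, must sum to zero.
−n + 1 = 0, so n = 1.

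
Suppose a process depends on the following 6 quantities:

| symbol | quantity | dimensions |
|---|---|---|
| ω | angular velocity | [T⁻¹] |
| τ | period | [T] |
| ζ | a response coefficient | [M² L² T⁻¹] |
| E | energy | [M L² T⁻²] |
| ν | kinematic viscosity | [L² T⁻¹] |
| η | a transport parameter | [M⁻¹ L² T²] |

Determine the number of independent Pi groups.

There are 6 variables and 3 base dimensions (M, L, T).
The dimension matrix has rank 3.
Independent dimensionless groups: 6 − 3 = 3.

3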